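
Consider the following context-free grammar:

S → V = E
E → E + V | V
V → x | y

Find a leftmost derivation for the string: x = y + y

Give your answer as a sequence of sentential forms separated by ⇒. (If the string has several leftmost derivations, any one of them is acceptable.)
Start with S.
Step 1: the leftmost non-terminal is S; apply S → V = E:  V = E
Step 2: the leftmost non-terminal is V; apply V → x:  x = E
Step 3: the leftmost non-terminal is E; apply E → E + V:  x = E + V
Step 4: the leftmost non-terminal is E; apply E → V:  x = V + V
Step 5: the leftmost non-terminal is V; apply V → y:  x = y + V
Step 6: the leftmost non-terminal is V; apply V → y:  x = y + y

Final answer: S ⇒ V = E ⇒ x = E ⇒ x = E + V ⇒ x = V + V ⇒ x = y + V ⇒ x = y + y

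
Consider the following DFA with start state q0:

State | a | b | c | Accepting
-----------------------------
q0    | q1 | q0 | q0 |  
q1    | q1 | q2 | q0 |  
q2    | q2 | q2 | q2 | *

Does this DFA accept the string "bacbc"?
Start in q0.
Read 'b': q0 → q0
Read 'a': q0 → q1
Read 'c': q1 → q0
Read 'b': q0 → q0
Read 'c': q0 → q0
Final state q0 is not accepting, so the string is rejected.

Final answer: No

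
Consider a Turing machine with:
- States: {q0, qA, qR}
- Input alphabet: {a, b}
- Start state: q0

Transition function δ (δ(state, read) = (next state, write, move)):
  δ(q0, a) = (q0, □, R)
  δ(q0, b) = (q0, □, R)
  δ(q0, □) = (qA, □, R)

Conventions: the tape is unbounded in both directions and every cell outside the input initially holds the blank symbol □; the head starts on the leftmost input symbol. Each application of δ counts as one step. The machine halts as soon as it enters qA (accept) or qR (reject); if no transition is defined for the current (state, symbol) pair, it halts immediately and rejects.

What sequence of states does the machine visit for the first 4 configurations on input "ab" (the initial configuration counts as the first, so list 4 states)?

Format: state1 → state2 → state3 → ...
Step 0: [q0]ab (head at position 0)
Step 1: δ(q0, a) = (q0, □, R)  ⊢  □[q0]b (head at position 1)
Step 2: δ(q0, b) = (q0, □, R)  ⊢  □□[q0]□ (head at position 2)
Step 3: δ(q0, □) = (qA, □, R)  ⊢  □□□[qA]□ (head at position 3)
Reading off the states of these 4 configurations: q0 → q0 → q0 → qA

Final answer: q0 → q0 → q0 → qA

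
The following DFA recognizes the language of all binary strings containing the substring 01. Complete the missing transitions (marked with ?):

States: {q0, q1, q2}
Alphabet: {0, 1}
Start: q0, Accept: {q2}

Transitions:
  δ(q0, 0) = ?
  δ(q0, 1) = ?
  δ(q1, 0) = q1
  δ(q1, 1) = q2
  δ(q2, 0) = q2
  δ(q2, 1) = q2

What each state remembers (consistent with the given transitions and accept states):
  q0: 01 not seen yet and the last symbol was not 0
  q1: 01 not seen yet and the last symbol was 0
  q2: the substring 01 has already been seen
Filling in the missing entries:
  δ(q0, 0): in q0 (01 not seen yet and the last symbol was not 0), after reading 0 we have: 01 not seen yet and the last symbol was 0 → q1
  δ(q0, 1): in q0 (01 not seen yet and the last symbol was not 0), after reading 1 we have: 01 not seen yet and the last symbol was not 0 → q0

Final answer: δ(q0, 0) = q1; δ(q0, 1) = q0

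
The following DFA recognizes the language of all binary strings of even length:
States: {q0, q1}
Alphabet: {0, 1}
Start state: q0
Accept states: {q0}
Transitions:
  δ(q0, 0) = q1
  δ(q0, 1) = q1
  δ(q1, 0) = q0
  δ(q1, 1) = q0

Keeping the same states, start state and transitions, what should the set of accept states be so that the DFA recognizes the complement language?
The DFA is complete (every state has a transition on every symbol), so the complement
is recognized by the same DFA with accepting and non-accepting states swapped.
Original accept states: {q0}
Complement accept states = All states - Original accept states
= {q0, q1} - {q0}
= {q1}
Complement language: strings of ODD length

Final answer: {q1}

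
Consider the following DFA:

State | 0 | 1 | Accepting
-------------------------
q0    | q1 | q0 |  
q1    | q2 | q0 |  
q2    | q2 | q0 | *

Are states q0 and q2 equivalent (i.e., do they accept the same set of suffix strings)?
Try the suffix ε (the empty string).
From q0: q0 — not accepting.
From q2: q2 — accepting.
The two states disagree on this suffix, so they are not equivalent.

Final answer: No. Distinguishing string: ε (the empty string) - accepted from q2 but not from q0.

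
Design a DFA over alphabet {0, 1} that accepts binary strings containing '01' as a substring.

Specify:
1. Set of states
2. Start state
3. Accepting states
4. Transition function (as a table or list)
One valid DFA (any DFA recognizing the same language is acceptable):
States: {q0, q1, q2}
Start: q0
Accepting: {q2}
Transitions (accepting states marked with *):
State | 0 | 1 | Accepting
-------------------------
q0    | q1 | q0 |  
q1    | q1 | q2 |  
q2    | q2 | q2 | *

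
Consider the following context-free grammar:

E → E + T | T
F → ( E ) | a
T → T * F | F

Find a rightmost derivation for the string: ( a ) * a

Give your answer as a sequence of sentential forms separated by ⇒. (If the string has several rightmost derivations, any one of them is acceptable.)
Start with E.
Step 1: the rightmost non-terminal is E; apply E → T:  T
Step 2: the rightmost non-terminal is T; apply T → T * F:  T * F
Step 3: the rightmost non-terminal is F; apply F → a:  T * a
Step 4: the rightmost non-terminal is T; apply T → F:  F * a
Step 5: the rightmost non-terminal is F; apply F → ( E ):  ( E ) * a
Step 6: the rightmost non-terminal is E; apply E → T:  ( T ) * a
Step 7: the rightmost non-terminal is T; apply T → F:  ( F ) * a
Step 8: the rightmost non-terminal is F; apply F → a:  ( a ) * a

Final answer: E ⇒ T ⇒ T * F ⇒ T * a ⇒ F * a ⇒ ( E ) * a ⇒ ( T ) * a ⇒ ( F ) * a ⇒ ( a ) * a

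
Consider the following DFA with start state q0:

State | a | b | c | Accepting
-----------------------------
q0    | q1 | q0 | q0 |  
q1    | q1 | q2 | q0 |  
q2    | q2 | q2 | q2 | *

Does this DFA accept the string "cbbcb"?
Start in q0.
Read 'c': q0 → q0
Read 'b': q0 → q0
Read 'b': q0 → q0
Read 'c': q0 → q0
Read 'b': q0 → q0
Final state q0 is not accepting, so the string is rejected.

Final answer: No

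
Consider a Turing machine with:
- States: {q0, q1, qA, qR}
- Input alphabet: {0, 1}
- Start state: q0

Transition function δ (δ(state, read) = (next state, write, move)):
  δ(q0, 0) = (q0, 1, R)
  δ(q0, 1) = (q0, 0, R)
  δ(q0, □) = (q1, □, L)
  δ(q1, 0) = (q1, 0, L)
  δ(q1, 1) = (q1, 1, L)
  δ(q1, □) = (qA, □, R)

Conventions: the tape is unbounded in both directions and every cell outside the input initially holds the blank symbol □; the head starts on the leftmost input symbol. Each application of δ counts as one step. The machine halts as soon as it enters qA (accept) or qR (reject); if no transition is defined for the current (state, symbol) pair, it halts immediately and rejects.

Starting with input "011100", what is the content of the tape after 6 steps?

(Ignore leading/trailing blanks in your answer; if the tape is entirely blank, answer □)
Step 0: [q0]011100 (head at position 0)
Step 1: δ(q0, 0) = (q0, 1, R)  ⊢  1[q0]11100 (head at position 1)
Step 2: δ(q0, 1) = (q0, 0, R)  ⊢  10[q0]1100 (head at position 2)
Step 3: δ(q0, 1) = (q0, 0, R)  ⊢  100[q0]100 (head at position 3)
Step 4: δ(q0, 1) = (q0, 0, R)  ⊢  1000[q0]00 (head at position 4)
Step 5: δ(q0, 0) = (q0, 1, R)  ⊢  10001[q0]0 (head at position 5)
Step 6: δ(q0, 0) = (q0, 1, R)  ⊢  100011[q0]□ (head at position 6)
Tape after 6 steps (ignoring surrounding blanks): 100011

Final answer: Tape: 100011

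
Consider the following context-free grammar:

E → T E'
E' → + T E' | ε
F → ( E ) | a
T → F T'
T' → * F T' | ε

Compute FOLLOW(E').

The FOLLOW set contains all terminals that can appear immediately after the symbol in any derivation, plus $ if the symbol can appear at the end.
Useful FIRST sets: FIRST(E') = {+, ε}, FIRST(T') = {*, ε} (both E' and T' are nullable).
FOLLOW(E): E is the start symbol → $; E appears in F → ( E ) followed by ')' → FOLLOW(E) = {), $}.
FOLLOW(E'): E' appears at the right end of E → T E' and of E' → + T E', so FOLLOW(E') ⊇ FOLLOW(E) (the second occurrence adds nothing new). FOLLOW(E') = {), $}.

Final answer: {$, )}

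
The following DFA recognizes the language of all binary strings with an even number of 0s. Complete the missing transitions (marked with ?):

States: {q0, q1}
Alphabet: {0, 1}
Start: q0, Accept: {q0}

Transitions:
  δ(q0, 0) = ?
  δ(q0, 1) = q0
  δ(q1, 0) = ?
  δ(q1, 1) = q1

What each state remembers (consistent with the given transitions and accept states):
  q0: an even number of 0s has been read so far
  q1: an odd number of 0s has been read so far
Filling in the missing entries:
  δ(q0, 0): in q0 (an even number of 0s has been read so far), after reading 0 we have: an odd number of 0s has been read so far → q1
  δ(q1, 0): in q1 (an odd number of 0s has been read so far), after reading 0 we have: an even number of 0s has been read so far → q0

Final answer: δ(q0, 0) = q1; δ(q1, 0) = q0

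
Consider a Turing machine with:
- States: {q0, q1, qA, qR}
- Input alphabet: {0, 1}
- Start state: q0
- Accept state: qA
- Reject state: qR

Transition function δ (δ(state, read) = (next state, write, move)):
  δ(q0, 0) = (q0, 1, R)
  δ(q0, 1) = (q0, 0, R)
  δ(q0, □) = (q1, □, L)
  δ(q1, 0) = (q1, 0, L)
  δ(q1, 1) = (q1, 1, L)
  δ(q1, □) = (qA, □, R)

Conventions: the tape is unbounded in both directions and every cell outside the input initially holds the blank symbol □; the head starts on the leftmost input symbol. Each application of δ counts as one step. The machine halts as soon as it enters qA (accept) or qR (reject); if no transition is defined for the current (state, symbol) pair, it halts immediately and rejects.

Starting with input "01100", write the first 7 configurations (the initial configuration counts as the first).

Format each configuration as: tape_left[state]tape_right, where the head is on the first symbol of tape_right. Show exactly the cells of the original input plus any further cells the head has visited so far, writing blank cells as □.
Step 0: [q0]01100 (head at position 0)
Step 1: δ(q0, 0) = (q0, 1, R)  ⊢  1[q0]1100 (head at position 1)
Step 2: δ(q0, 1) = (q0, 0, R)  ⊢  10[q0]100 (head at position 2)
Step 3: δ(q0, 1) = (q0, 0, R)  ⊢  100[q0]00 (head at position 3)
Step 4: δ(q0, 0) = (q0, 1, R)  ⊢  1001[q0]0 (head at position 4)
Step 5: δ(q0, 0) = (q0, 1, R)  ⊢  10011[q0]□ (head at position 5)
Step 6: δ(q0, □) = (q1, □, L)  ⊢  1001[q1]1□ (head at position 4)

Final answer: [q0]01100 ⊢ 1[q0]1100 ⊢ 10[q0]100 ⊢ 100[q0]00 ⊢ 1001[q0]0 ⊢ 10011[q0]□ ⊢ 1001[q1]1□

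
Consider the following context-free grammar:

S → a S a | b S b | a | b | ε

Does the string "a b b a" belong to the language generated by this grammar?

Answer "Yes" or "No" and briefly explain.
A derivation exists: S ⇒ a S a ⇒ a b S b a ⇒ a b b a (using S → a S a, S → b S b, then S → ε).

Final answer: Yes - a valid derivation exists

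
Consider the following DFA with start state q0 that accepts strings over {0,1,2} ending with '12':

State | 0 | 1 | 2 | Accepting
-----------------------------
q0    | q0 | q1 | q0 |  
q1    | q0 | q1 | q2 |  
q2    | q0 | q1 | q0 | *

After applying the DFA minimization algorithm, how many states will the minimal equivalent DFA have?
All 3 states are reachable from q0, so none can be removed as unreachable.
Table-filling: first mark every (accepting, non-accepting) pair as distinguishable (accepting: {q2}; non-accepting: {q0, q1}).
Round 1: (q0, q1) on '2' go to q0 and q2, already distinguishable → mark.
Every pair of states is distinguishable, so the DFA is already minimal.
Equivalence classes: {q0}, {q1}, {q2} → 3 states.

Final answer: 3 states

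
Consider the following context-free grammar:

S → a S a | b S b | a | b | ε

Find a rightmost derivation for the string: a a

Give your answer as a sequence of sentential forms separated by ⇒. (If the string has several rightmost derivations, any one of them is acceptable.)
Start with S.
Step 1: the rightmost non-terminal is S; apply S → a S a:  a S a
Step 2: the rightmost non-terminal is S; apply S → ε:  a a

Final answer: S ⇒ a S a ⇒ a a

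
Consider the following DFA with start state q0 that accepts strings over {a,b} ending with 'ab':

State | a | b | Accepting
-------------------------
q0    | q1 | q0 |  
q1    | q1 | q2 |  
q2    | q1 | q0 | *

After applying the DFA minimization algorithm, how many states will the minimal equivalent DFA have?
All 3 states are reachable from q0, so none can be removed as unreachable.
Table-filling: first mark every (accepting, non-accepting) pair as distinguishable (accepting: {q2}; non-accepting: {q0, q1}).
Round 1: (q0, q1) on 'b' go to q0 and q2, already distinguishable → mark.
Every pair of states is distinguishable, so the DFA is already minimal.
Equivalence classes: {q0}, {q1}, {q2} → 3 states.

Final answer: 3 states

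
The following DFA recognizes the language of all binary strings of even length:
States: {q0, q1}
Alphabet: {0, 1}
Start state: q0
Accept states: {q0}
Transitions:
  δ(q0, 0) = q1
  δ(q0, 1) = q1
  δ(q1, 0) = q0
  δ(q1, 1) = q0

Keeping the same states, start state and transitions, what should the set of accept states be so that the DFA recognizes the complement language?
The DFA is complete (every state has a transition on every symbol), so the complement
is recognized by the same DFA with accepting and non-accepting states swapped.
Original accept states: {q0}
Complement accept states = All states - Original accept states
= {q0, q1} - {q0}
= {q1}
Complement language: strings of ODD length

Final answer: {q1}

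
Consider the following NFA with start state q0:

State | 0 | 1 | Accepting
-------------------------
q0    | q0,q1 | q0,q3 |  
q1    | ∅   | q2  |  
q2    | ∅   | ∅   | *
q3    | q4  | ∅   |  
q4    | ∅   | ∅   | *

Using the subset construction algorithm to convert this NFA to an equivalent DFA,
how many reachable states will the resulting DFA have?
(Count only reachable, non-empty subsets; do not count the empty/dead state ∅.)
Start subset: {q0}
{q0}: on 0 → {q0, q1}, on 1 → {q0, q3}
{q0, q1}: on 0 → {q0, q1}, on 1 → {q0, q2, q3}
{q0, q3}: on 0 → {q0, q1, q4}, on 1 → {q0, q3}
{q0, q2, q3}: on 0 → {q0, q1, q4}, on 1 → {q0, q3}
{q0, q1, q4}: on 0 → {q0, q1}, on 1 → {q0, q2, q3}
Reachable non-empty subsets: {q0}, {q0, q1}, {q0, q3}, {q0, q2, q3}, {q0, q1, q4} — 5 in total.

Final answer: 5 states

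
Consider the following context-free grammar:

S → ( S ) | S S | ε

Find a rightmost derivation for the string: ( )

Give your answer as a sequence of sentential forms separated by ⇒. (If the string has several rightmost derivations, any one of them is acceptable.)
Start with S.
Step 1: the rightmost non-terminal is S; apply S → ( S ):  ( S )
Step 2: the rightmost non-terminal is S; apply S → ε:  ( )

Final answer: S ⇒ ( S ) ⇒ ( )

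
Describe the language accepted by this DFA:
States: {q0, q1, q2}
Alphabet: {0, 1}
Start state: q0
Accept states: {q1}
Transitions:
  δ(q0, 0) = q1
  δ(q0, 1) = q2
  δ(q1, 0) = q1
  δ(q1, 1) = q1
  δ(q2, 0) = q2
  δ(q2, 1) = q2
Analyzing the DFA structure:
Start state: q0
Accept states: {q1}
Interpreting what each state remembers (checking against the transitions):
  q0: nothing has been read yet
  q1: the first symbol was 0
  q2: the first symbol was 1 (trap state)
  δ(q0, 0): in q0 (nothing has been read yet), after reading 0 we have: the first symbol was 0 → q1
  δ(q0, 1): in q0 (nothing has been read yet), after reading 1 we have: the first symbol was 1 (trap state) → q2
  δ(q1, 0): in q1 (the first symbol was 0), after reading 0 we have: the first symbol was 0 → q1
  δ(q1, 1): in q1 (the first symbol was 0), after reading 1 we have: the first symbol was 0 → q1
  δ(q2, 0): in q2 (the first symbol was 1 (trap state)), after reading 0 we have: the first symbol was 1 (trap state) → q2
  δ(q2, 1): in q2 (the first symbol was 1 (trap state)), after reading 1 we have: the first symbol was 1 (trap state) → q2
A string is accepted iff it ends in {q1}, i.e. the first symbol was 0.
Language: All binary strings starting with 0

Final answer: All binary strings starting with 0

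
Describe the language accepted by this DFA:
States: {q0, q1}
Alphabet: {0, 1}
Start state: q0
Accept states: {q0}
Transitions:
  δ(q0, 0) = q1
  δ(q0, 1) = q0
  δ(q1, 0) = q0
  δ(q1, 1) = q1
Analyzing the DFA structure:
Start state: q0
Accept states: {q0}
Interpreting what each state remembers (checking against the transitions):
  q0: an even number of 0s has been read so far
  q1: an odd number of 0s has been read so far
  δ(q0, 0): in q0 (an even number of 0s has been read so far), after reading 0 we have: an odd number of 0s has been read so far → q1
  δ(q0, 1): in q0 (an even number of 0s has been read so far), after reading 1 we have: an even number of 0s has been read so far → q0
  δ(q1, 0): in q1 (an odd number of 0s has been read so far), after reading 0 we have: an even number of 0s has been read so far → q0
  δ(q1, 1): in q1 (an odd number of 0s has been read so far), after reading 1 we have: an odd number of 0s has been read so far → q1
A string is accepted iff it ends in {q0}, i.e. an even number of 0s has been read so far.
Language: All binary strings with an even number of 0s

Final answer: All binary strings with an even number of 0s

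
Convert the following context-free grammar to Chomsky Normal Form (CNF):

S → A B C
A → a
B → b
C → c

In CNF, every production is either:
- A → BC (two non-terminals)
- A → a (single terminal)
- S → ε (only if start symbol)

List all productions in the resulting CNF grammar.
The grammar has no ε-productions or unit productions to eliminate.
A → a is already in CNF (single terminal) – keep it.
B → b is already in CNF (single terminal) – keep it.
C → c is already in CNF (single terminal) – keep it.
S → A B C has 3 symbols on the right: break it into binary productions S → A X0, X0 → B C.
Resulting CNF grammar (5 productions): A → a; B → b; C → c; S → A X0; X0 → B C

Final answer: A → a; B → b; C → c; S → A X0; X0 → B C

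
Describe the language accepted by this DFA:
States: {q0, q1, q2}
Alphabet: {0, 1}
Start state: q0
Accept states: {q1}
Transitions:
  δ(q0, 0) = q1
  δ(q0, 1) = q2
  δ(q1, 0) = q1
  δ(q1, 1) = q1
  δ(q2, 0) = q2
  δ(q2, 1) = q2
Analyzing the DFA structure:
Start state: q0
Accept states: {q1}
Interpreting what each state remembers (checking against the transitions):
  q0: nothing has been read yet
  q1: the first symbol was 0
  q2: the first symbol was 1 (trap state)
  δ(q0, 0): in q0 (nothing has been read yet), after reading 0 we have: the first symbol was 0 → q1
  δ(q0, 1): in q0 (nothing has been read yet), after reading 1 we have: the first symbol was 1 (trap state) → q2
  δ(q1, 0): in q1 (the first symbol was 0), after reading 0 we have: the first symbol was 0 → q1
  δ(q1, 1): in q1 (the first symbol was 0), after reading 1 we have: the first symbol was 0 → q1
  δ(q2, 0): in q2 (the first symbol was 1 (trap state)), after reading 0 we have: the first symbol was 1 (trap state) → q2
  δ(q2, 1): in q2 (the first symbol was 1 (trap state)), after reading 1 we have: the first symbol was 1 (trap state) → q2
A string is accepted iff it ends in {q1}, i.e. the first symbol was 0.
Language: All binary strings starting with 0

Final answer: All binary strings starting with 0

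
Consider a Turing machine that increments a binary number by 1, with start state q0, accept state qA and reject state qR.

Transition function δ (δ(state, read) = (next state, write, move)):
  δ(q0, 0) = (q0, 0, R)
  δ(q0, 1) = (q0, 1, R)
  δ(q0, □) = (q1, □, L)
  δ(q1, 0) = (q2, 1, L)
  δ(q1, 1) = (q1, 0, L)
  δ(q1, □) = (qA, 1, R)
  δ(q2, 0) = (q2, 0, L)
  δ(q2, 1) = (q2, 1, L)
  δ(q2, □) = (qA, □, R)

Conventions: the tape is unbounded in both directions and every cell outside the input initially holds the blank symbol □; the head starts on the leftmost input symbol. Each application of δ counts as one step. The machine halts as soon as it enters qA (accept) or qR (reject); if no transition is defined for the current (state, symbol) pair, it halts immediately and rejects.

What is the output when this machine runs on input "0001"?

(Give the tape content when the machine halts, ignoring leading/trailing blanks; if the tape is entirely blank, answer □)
Step 0: [q0]0001 (head at position 0)
Step 1: δ(q0, 0) = (q0, 0, R)  ⊢  0[q0]001 (head at position 1)
Step 2: δ(q0, 0) = (q0, 0, R)  ⊢  00[q0]01 (head at position 2)
Step 3: δ(q0, 0) = (q0, 0, R)  ⊢  000[q0]1 (head at position 3)
Step 4: δ(q0, 1) = (q0, 1, R)  ⊢  0001[q0]□ (head at position 4)
Step 5: δ(q0, □) = (q1, □, L)  ⊢  000[q1]1□ (head at position 3)
Step 6: δ(q1, 1) = (q1, 0, L)  ⊢  00[q1]00□ (head at position 2)
Step 7: δ(q1, 0) = (q2, 1, L)  ⊢  0[q2]010□ (head at position 1)
Step 8: δ(q2, 0) = (q2, 0, L)  ⊢  [q2]0010□ (head at position 0)
Step 9: δ(q2, 0) = (q2, 0, L)  ⊢  [q2]□0010□ (head at position -1)
Step 10: δ(q2, □) = (qA, □, R)  ⊢  □[qA]0010□ (head at position 0)
The machine is in qA, so it halts and accepts.
Tape content when halted (ignoring surrounding blanks): 0010

Final answer: Output: 0010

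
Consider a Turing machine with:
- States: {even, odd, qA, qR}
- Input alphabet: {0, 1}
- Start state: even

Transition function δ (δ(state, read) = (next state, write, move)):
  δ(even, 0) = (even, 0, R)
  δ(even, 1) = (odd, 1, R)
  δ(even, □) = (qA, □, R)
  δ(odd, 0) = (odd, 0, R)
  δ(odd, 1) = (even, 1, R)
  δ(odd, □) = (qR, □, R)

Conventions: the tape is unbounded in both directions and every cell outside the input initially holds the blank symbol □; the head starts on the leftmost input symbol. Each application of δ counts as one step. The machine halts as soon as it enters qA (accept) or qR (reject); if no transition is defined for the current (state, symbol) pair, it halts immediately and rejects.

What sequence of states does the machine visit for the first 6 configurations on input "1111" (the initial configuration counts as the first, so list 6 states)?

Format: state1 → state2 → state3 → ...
Step 0: [even]1111 (head at position 0)
Step 1: δ(even, 1) = (odd, 1, R)  ⊢  1[odd]111 (head at position 1)
Step 2: δ(odd, 1) = (even, 1, R)  ⊢  11[even]11 (head at position 2)
Step 3: δ(even, 1) = (odd, 1, R)  ⊢  111[odd]1 (head at position 3)
Step 4: δ(odd, 1) = (even, 1, R)  ⊢  1111[even]□ (head at position 4)
Step 5: δ(even, □) = (qA, □, R)  ⊢  1111□[qA]□ (head at position 5)
Reading off the states of these 6 configurations: even → odd → even → odd → even → qA

Final answer: even → odd → even → odd → even → qA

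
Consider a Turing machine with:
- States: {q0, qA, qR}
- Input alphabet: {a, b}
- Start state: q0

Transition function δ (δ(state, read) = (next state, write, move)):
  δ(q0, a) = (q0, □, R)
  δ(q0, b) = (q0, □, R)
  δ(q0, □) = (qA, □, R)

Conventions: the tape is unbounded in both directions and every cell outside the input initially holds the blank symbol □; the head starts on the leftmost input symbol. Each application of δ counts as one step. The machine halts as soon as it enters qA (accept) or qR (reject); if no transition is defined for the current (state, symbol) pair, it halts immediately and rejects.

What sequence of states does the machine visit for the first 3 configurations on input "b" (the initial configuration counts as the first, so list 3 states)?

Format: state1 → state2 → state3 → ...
Step 0: [q0]b (head at position 0)
Step 1: δ(q0, b) = (q0, □, R)  ⊢  □[q0]□ (head at position 1)
Step 2: δ(q0, □) = (qA, □, R)  ⊢  □□[qA]□ (head at position 2)
Reading off the states of these 3 configurations: q0 → q0 → qA

Final answer: q0 → q0 → qA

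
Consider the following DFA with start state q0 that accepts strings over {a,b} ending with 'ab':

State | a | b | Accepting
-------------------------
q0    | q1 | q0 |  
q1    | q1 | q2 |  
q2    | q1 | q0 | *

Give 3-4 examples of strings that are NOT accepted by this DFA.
Any strings that end in a non-accepting state work; for example:
"bb": q0 → q0 → q0; q0 is not accepting → rejected
"bbb": q0 → q0 → q0 → q0; q0 is not accepting → rejected
"abbb": q0 → q1 → q2 → q0 → q0; q0 is not accepting → rejected
"bbba": q0 → q0 → q0 → q0 → q1; q1 is not accepting → rejected

Final answer: "bb", "bbb", "abbb", "bbba"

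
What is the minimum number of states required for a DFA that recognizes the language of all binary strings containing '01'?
Language: binary strings containing '01'
Lower bound (Myhill–Nerode): the prefixes ε, 0, 01 are pairwise distinguishable:
  ε vs 01: suffix ε distinguishes them (ε is rejected, 01 is accepted)
  0 vs 01: suffix ε distinguishes them (0 is rejected, 01 is accepted)
  ε vs 0: suffix 1 distinguishes them (ε·1 = 1 is rejected, 0·1 = 01 is accepted)
So any DFA needs at least 3 states.
Upper bound: a DFA with 3 states exists (one state per class above: 'no progress', 'last symbol 0', and 'seen 01' (accepting sink)).
Minimum states: 3

Final answer: 3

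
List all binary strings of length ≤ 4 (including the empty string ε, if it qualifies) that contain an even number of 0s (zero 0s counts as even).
Checking every binary string of length 0 to 4:
  Length 0: accepted: ε | rejected: (none)
  Length 1: accepted: 1 | rejected: 0
  Length 2: accepted: 00, 11 | rejected: 01, 10
  Length 3: accepted: 001, 010, 100, 111 | rejected: 000, 011, 101, 110
  Length 4: accepted: 0000, 0011, 0101, 0110, 1001, 1010, 1100, 1111 | rejected: 0001, 0010, 0100, 0111, 1000, 1011, 1101, 1110
Total: 16 string(s).

Final answer: ε, 1, 00, 11, 001, 010, 100, 111, 0000, 0011, 0101, 0110, 1001, 1010, 1100, 1111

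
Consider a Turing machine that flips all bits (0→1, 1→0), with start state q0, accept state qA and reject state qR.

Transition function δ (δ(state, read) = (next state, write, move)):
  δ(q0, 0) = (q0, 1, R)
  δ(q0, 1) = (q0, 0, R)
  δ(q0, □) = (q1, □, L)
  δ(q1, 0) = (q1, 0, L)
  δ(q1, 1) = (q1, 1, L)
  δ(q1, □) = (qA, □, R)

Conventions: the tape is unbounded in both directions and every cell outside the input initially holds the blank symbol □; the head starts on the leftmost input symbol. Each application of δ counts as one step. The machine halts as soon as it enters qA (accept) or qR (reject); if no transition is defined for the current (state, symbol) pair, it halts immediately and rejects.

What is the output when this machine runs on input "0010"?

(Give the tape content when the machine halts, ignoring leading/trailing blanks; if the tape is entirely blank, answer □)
Step 0: [q0]0010 (head at position 0)
Step 1: δ(q0, 0) = (q0, 1, R)  ⊢  1[q0]010 (head at position 1)
Step 2: δ(q0, 0) = (q0, 1, R)  ⊢  11[q0]10 (head at position 2)
Step 3: δ(q0, 1) = (q0, 0, R)  ⊢  110[q0]0 (head at position 3)
Step 4: δ(q0, 0) = (q0, 1, R)  ⊢  1101[q0]□ (head at position 4)
Step 5: δ(q0, □) = (q1, □, L)  ⊢  110[q1]1□ (head at position 3)
Step 6: δ(q1, 1) = (q1, 1, L)  ⊢  11[q1]01□ (head at position 2)
Step 7: δ(q1, 0) = (q1, 0, L)  ⊢  1[q1]101□ (head at position 1)
Step 8: δ(q1, 1) = (q1, 1, L)  ⊢  [q1]1101□ (head at position 0)
Step 9: δ(q1, 1) = (q1, 1, L)  ⊢  [q1]□1101□ (head at position -1)
Step 10: δ(q1, □) = (qA, □, R)  ⊢  □[qA]1101□ (head at position 0)
The machine is in qA, so it halts and accepts.
Tape content when halted (ignoring surrounding blanks): 1101

Final answer: Output: 1101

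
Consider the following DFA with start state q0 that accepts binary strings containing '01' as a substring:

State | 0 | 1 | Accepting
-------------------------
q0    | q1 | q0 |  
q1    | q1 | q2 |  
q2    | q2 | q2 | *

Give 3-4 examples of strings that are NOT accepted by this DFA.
Any strings that end in a non-accepting state work; for example:
ε: q0; q0 is not accepting → rejected
"0": q0 → q1; q1 is not accepting → rejected
"0000": q0 → q1 → q1 → q1 → q1; q1 is not accepting → rejected
"1111": q0 → q0 → q0 → q0 → q0; q0 is not accepting → rejected

Final answer: ε, "0", "0000", "1111"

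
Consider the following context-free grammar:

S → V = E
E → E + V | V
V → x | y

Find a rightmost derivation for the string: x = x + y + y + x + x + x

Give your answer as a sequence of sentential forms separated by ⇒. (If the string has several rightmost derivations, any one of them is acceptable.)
Start with S.
Step 1: the rightmost non-terminal is S; apply S → V = E:  V = E
Step 2: the rightmost non-terminal is E; apply E → E + V:  V = E + V
Step 3: the rightmost non-terminal is V; apply V → x:  V = E + x
Step 4: the rightmost non-terminal is E; apply E → E + V:  V = E + V + x
Step 5: the rightmost non-terminal is V; apply V → x:  V = E + x + x
Step 6: the rightmost non-terminal is E; apply E → E + V:  V = E + V + x + x
Step 7: the rightmost non-terminal is V; apply V → x:  V = E + x + x + x
Step 8: the rightmost non-terminal is E; apply E → E + V:  V = E + V + x + x + x
Step 9: the rightmost non-terminal is V; apply V → y:  V = E + y + x + x + x
Step 10: the rightmost non-terminal is E; apply E → E + V:  V = E + V + y + x + x + x
Step 11: the rightmost non-terminal is V; apply V → y:  V = E + y + y + x + x + x
Step 12: the rightmost non-terminal is E; apply E → V:  V = V + y + y + x + x + x
Step 13: the rightmost non-terminal is V; apply V → x:  V = x + y + y + x + x + x
Step 14: the rightmost non-terminal is V; apply V → x:  x = x + y + y + x + x + x

Final answer: S ⇒ V = E ⇒ V = E + V ⇒ V = E + x ⇒ V = E + V + x ⇒ V = E + x + x ⇒ V = E + V + x + x ⇒ V = E + x + x + x ⇒ V = E + V + x + x + x ⇒ V = E + y + x + x + x ⇒ V = E + V + y + x + x + x ⇒ V = E + y + y + x + x + x ⇒ V = V + y + y + x + x + x ⇒ V = x + y + y + x + x + x ⇒ x = x + y + y + x + x + x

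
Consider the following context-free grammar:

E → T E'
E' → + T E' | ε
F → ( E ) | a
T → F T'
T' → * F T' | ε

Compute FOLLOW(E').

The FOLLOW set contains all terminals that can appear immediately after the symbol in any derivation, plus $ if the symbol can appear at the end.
Useful FIRST sets: FIRST(E') = {+, ε}, FIRST(T') = {*, ε} (both E' and T' are nullable).
FOLLOW(E): E is the start symbol → $; E appears in F → ( E ) followed by ')' → FOLLOW(E) = {), $}.
FOLLOW(E'): E' appears at the right end of E → T E' and of E' → + T E', so FOLLOW(E') ⊇ FOLLOW(E) (the second occurrence adds nothing new). FOLLOW(E') = {), $}.

Final answer: {$, )}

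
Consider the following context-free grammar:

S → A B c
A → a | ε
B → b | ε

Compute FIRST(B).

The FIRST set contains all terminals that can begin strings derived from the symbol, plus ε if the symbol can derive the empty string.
B → b contributes b; B → ε makes B nullable, contributing ε. FIRST(B) = {b, ε}.

Final answer: {b, ε}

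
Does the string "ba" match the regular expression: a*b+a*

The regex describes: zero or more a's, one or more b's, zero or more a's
Yes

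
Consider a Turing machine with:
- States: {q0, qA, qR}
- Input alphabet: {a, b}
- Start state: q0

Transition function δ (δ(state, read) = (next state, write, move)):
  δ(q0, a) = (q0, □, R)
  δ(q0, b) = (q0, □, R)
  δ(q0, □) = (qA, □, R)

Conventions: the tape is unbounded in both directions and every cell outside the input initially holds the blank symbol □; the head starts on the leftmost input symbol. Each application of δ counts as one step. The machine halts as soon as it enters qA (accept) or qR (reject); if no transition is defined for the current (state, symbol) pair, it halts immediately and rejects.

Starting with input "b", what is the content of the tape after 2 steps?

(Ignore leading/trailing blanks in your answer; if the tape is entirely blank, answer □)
Step 0: [q0]b (head at position 0)
Step 1: δ(q0, b) = (q0, □, R)  ⊢  □[q0]□ (head at position 1)
Step 2: δ(q0, □) = (qA, □, R)  ⊢  □□[qA]□ (head at position 2)
Tape after 2 steps (ignoring surrounding blanks): □

Final answer: Tape: □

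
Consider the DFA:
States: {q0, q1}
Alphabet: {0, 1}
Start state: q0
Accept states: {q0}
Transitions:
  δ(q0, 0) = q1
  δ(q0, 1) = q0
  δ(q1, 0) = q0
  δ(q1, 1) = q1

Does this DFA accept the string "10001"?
Processing string "10001":
  q0 --1--> q0
  q0 --0--> q1
  q1 --0--> q0
  q0 --0--> q1
  q1 --1--> q1
Final state: q1
Accept states: {q0}
q1 is not an accept state, so the string is rejected.

Final answer: No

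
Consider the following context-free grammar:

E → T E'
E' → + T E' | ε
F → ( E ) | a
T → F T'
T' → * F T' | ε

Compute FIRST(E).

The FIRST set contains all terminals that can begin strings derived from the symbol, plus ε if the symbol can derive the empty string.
FIRST(F): F → ( E ) contributes '(' and F → a contributes 'a', so FIRST(F) = {(, a}. F is not nullable.
FIRST(T): T → F T' begins with F, and F is not nullable, so FIRST(T) = FIRST(F) = {(, a}.
FIRST(E): E → T E' begins with T, and T is not nullable, so FIRST(E) = FIRST(T) = {(, a}.

Final answer: {(, a}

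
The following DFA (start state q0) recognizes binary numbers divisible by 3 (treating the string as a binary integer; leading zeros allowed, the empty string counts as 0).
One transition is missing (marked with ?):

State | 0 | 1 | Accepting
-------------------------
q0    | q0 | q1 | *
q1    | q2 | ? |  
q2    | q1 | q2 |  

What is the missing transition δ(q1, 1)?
q0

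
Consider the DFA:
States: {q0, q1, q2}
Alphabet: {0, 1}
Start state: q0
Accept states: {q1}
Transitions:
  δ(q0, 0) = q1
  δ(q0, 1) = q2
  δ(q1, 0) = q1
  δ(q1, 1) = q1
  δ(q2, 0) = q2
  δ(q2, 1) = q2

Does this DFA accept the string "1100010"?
Processing string "1100010":
  q0 --1--> q2
  q2 --1--> q2
  q2 --0--> q2
  q2 --0--> q2
  q2 --0--> q2
  q2 --1--> q2
  q2 --0--> q2
Final state: q2
Accept states: {q1}
q2 is not an accept state, so the string is rejected.

Final answer: No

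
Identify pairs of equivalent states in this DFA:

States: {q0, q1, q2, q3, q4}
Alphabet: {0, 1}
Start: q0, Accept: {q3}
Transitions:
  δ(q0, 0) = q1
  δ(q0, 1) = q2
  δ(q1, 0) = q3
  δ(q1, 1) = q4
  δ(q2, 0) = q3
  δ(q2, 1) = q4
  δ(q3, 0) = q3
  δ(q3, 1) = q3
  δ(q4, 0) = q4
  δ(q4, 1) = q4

Using the table-filling algorithm:
Round 0 – mark pairs where exactly one state is accepting: (q0,q3), (q1,q3), (q2,q3), (q3,q4)
Round 1 – newly marked: (q0,q1) [on 0: q1 vs q3, already marked]; (q0,q2) [on 0: q1 vs q3, already marked]; (q1,q4) [on 0: q3 vs q4, already marked]; (q2,q4) [on 0: q3 vs q4, already marked]
Round 2 – newly marked: (q0,q4) [on 0: q1 vs q4, already marked]
No further pairs can be marked.
(q1, q2) unmarked: δ(q1,0)=q3, δ(q2,0)=q3; δ(q1,1)=q4, δ(q2,1)=q4 → equivalent
Equivalent pairs: (q1, q2)

Final answer: Equivalent pairs: (q1, q2)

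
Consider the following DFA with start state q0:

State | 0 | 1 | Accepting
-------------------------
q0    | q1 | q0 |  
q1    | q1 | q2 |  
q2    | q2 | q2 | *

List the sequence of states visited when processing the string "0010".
q0 → q1 → q1 → q2 → q2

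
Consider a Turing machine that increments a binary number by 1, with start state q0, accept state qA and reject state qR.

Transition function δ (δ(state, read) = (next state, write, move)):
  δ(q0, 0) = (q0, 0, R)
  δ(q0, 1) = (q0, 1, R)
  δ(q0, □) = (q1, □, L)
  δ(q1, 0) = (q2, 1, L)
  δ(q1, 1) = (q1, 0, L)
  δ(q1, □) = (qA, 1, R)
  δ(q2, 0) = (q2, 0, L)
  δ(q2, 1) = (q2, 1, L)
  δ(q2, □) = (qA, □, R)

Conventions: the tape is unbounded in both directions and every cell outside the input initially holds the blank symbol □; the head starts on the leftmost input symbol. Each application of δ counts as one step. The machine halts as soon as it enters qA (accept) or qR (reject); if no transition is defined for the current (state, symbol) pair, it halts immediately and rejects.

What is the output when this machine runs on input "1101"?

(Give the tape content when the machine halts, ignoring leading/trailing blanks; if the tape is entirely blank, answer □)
Step 0: [q0]1101 (head at position 0)
Step 1: δ(q0, 1) = (q0, 1, R)  ⊢  1[q0]101 (head at position 1)
Step 2: δ(q0, 1) = (q0, 1, R)  ⊢  11[q0]01 (head at position 2)
Step 3: δ(q0, 0) = (q0, 0, R)  ⊢  110[q0]1 (head at position 3)
Step 4: δ(q0, 1) = (q0, 1, R)  ⊢  1101[q0]□ (head at position 4)
Step 5: δ(q0, □) = (q1, □, L)  ⊢  110[q1]1□ (head at position 3)
Step 6: δ(q1, 1) = (q1, 0, L)  ⊢  11[q1]00□ (head at position 2)
Step 7: δ(q1, 0) = (q2, 1, L)  ⊢  1[q2]110□ (head at position 1)
Step 8: δ(q2, 1) = (q2, 1, L)  ⊢  [q2]1110□ (head at position 0)
Step 9: δ(q2, 1) = (q2, 1, L)  ⊢  [q2]□1110□ (head at position -1)
Step 10: δ(q2, □) = (qA, □, R)  ⊢  □[qA]1110□ (head at position 0)
The machine is in qA, so it halts and accepts.
Tape content when halted (ignoring surrounding blanks): 1110

Final answer: Output: 1110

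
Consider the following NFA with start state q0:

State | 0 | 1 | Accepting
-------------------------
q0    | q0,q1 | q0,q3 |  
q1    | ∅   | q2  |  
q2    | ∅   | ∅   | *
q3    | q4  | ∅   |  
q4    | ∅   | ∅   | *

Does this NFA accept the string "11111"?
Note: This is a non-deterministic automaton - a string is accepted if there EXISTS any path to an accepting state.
Track the set of states the NFA could be in: start {q0}
Read '1': {q0} → {q0, q3}
Read '1': {q0, q3} → {q0, q3}
Read '1': {q0, q3} → {q0, q3}
Read '1': {q0, q3} → {q0, q3}
Read '1': {q0, q3} → {q0, q3}
Final set {q0, q3} contains no accepting state → rejected.

Final answer: No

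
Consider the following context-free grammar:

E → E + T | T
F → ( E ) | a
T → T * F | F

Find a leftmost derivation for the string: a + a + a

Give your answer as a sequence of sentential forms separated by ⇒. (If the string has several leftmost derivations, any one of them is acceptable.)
Start with E.
Step 1: the leftmost non-terminal is E; apply E → E + T:  E + T
Step 2: the leftmost non-terminal is E; apply E → E + T:  E + T + T
Step 3: the leftmost non-terminal is E; apply E → T:  T + T + T
Step 4: the leftmost non-terminal is T; apply T → F:  F + T + T
Step 5: the leftmost non-terminal is F; apply F → a:  a + T + T
Step 6: the leftmost non-terminal is T; apply T → F:  a + F + T
Step 7: the leftmost non-terminal is F; apply F → a:  a + a + T
Step 8: the leftmost non-terminal is T; apply T → F:  a + a + F
Step 9: the leftmost non-terminal is F; apply F → a:  a + a + a

Final answer: E ⇒ E + T ⇒ E + T + T ⇒ T + T + T ⇒ F + T + T ⇒ a + T + T ⇒ a + F + T ⇒ a + a + T ⇒ a + a + F ⇒ a + a + a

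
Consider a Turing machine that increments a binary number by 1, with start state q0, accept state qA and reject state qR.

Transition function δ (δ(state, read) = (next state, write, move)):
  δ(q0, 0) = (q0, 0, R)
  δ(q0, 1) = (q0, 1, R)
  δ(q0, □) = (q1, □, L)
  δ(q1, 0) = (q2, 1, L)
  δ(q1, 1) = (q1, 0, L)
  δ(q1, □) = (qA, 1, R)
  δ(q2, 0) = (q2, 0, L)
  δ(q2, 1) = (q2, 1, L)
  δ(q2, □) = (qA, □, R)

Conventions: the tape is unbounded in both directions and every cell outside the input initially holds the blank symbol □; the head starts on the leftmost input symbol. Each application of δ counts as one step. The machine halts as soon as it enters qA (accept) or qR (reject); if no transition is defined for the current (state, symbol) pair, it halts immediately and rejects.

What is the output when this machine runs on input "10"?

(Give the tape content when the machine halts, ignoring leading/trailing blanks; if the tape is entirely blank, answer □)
Step 0: [q0]10 (head at position 0)
Step 1: δ(q0, 1) = (q0, 1, R)  ⊢  1[q0]0 (head at position 1)
Step 2: δ(q0, 0) = (q0, 0, R)  ⊢  10[q0]□ (head at position 2)
Step 3: δ(q0, □) = (q1, □, L)  ⊢  1[q1]0□ (head at position 1)
Step 4: δ(q1, 0) = (q2, 1, L)  ⊢  [q2]11□ (head at position 0)
Step 5: δ(q2, 1) = (q2, 1, L)  ⊢  [q2]□11□ (head at position -1)
Step 6: δ(q2, □) = (qA, □, R)  ⊢  □[qA]11□ (head at position 0)
The machine is in qA, so it halts and accepts.
Tape content when halted (ignoring surrounding blanks): 11

Final answer: Output: 11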